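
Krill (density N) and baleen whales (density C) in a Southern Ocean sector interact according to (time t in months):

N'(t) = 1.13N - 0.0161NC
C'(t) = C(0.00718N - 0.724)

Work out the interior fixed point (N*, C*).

N* ≈ 101, C* ≈ 70.2

Set dC/dt = 0 with C > 0: 0.00718N - 0.724 = 0, so N* = 0.724/0.00718 = 101.
Set dN/dt = 0 with N > 0: 1.13 - 0.0161C = 0, so C* = 1.13/0.0161 = 70.2.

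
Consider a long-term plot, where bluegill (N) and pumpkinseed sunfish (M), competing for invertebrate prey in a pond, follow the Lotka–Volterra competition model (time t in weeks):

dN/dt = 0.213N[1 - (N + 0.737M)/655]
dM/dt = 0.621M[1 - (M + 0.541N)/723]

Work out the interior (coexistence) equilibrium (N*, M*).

N* ≈ 203, M* ≈ 613

Setting both brackets to zero gives the nullclines N + 0.737M = 655 and 0.541N + M = 723.
Substituting M = 723 - 0.541N into the first: N(1 - 0.737·0.541) = 655 - 0.737·723.
So N* = 122/0.601 = 203, and then M* = 723 - 0.541·203 = 613.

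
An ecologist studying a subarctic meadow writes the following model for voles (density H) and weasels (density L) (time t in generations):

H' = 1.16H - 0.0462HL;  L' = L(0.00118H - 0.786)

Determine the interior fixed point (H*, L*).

H* ≈ 666, L* ≈ 25.1

Set dL/dt = 0 with L > 0: 0.00118H - 0.786 = 0, so H* = 0.786/0.00118 = 666.
Set dH/dt = 0 with H > 0: 1.16 - 0.0462L = 0, so L* = 1.16/0.0462 = 25.1.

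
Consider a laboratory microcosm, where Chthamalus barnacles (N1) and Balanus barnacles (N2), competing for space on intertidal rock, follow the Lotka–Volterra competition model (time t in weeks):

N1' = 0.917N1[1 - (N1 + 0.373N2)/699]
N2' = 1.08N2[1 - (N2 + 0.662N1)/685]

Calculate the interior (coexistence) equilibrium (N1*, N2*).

Setting both brackets to zero gives the nullclines N1 + 0.373N2 = 699 and 0.662N1 + N2 = 685.
Substituting N2 = 685 - 0.662N1 into the first: N1(1 - 0.373·0.662) = 699 - 0.373·685.
So N1* = 443/0.753 = 589, and then N2* = 685 - 0.662·589 = 295.

N1* ≈ 589, N2* ≈ 295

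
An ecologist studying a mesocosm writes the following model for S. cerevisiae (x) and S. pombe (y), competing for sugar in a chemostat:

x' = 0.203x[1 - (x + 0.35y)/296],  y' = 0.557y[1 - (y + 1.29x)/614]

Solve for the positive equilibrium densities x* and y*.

x* ≈ 148, y* ≈ 423

Setting both brackets to zero gives the nullclines x + 0.35y = 296 and 1.29x + y = 614.
Substituting y = 614 - 1.29x into the first: x(1 - 0.35·1.29) = 296 - 0.35·614.
So x* = 81.1/0.548 = 148, and then y* = 614 - 1.29·148 = 423.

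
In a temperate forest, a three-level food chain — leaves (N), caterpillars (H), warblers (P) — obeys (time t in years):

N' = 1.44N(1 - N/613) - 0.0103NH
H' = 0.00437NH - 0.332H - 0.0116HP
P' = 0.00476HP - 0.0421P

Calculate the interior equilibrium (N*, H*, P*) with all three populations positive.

N* ≈ 574, H* ≈ 8.84, P* ≈ 188

From dP/dt = 0: 0.00476H* = 0.0421, so H* = 8.84.
From dN/dt = 0: 1.44(1 - N*/613) = 0.0103·8.84, giving N* = 613·(1 - 0.0633) = 574.
From dH/dt = 0: 0.00437·574 - 0.332 = 0.0116P*, so P* = 2.18/0.0116 = 188.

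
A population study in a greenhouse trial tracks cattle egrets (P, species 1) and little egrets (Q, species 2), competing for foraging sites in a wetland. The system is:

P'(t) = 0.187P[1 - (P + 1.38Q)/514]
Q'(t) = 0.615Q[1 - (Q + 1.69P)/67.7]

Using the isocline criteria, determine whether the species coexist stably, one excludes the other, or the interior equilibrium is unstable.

Compare the nullcline intercepts: K1/α12 = 514/1.38 = 372 > K2 = 67.7; K2/α21 = 67.7/1.69 = 40.1 < K1 = 514.
Since the inequalities point opposite ways, species 1 can invade but species 2 cannot.

species 1 excludes species 2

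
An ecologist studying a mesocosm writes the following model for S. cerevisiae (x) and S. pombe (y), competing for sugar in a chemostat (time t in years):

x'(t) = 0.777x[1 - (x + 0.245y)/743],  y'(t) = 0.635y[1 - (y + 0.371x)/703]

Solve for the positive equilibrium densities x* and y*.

x* ≈ 628, y* ≈ 470

Setting both brackets to zero gives the nullclines x + 0.245y = 743 and 0.371x + y = 703.
Substituting y = 703 - 0.371x into the first: x(1 - 0.245·0.371) = 743 - 0.245·703.
So x* = 571/0.909 = 628, and then y* = 703 - 0.371·628 = 470.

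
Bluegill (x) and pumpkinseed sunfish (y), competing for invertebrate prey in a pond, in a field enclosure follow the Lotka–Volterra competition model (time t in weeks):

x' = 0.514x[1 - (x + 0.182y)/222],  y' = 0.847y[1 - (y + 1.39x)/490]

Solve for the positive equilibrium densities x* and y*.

x* ≈ 178, y* ≈ 243

Setting both brackets to zero gives the nullclines x + 0.182y = 222 and 1.39x + y = 490.
Substituting y = 490 - 1.39x into the first: x(1 - 0.182·1.39) = 222 - 0.182·490.
So x* = 133/0.747 = 178, and then y* = 490 - 1.39·178 = 243.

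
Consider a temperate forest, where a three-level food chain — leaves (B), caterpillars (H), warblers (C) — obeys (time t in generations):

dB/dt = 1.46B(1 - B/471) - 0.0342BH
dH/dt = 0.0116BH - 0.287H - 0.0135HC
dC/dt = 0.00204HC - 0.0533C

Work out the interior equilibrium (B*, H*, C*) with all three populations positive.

B* ≈ 183, H* ≈ 26.1, C* ≈ 136

From dC/dt = 0: 0.00204H* = 0.0533, so H* = 26.1.
From dB/dt = 0: 1.46(1 - B*/471) = 0.0342·26.1, giving B* = 471·(1 - 0.612) = 183.
From dH/dt = 0: 0.0116·183 - 0.287 = 0.0135C*, so C* = 1.83/0.0135 = 136.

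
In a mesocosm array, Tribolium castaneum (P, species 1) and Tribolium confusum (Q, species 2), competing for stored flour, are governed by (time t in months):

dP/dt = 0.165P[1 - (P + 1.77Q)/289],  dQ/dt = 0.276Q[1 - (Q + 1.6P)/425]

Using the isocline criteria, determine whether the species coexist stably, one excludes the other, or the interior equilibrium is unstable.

Compare the nullcline intercepts: K1/α12 = 289/1.77 = 163 < K2 = 425; K2/α21 = 425/1.6 = 266 < K1 = 289.
Since both are reversed, neither can invade when rare; the interior point is a saddle.

unstable coexistence (outcome depends on initial conditions)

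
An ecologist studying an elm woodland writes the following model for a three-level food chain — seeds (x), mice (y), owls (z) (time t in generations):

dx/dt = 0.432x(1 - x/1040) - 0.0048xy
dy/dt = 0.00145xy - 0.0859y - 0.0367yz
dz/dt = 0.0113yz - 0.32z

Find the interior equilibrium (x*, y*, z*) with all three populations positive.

x* ≈ 713, y* ≈ 28.3, z* ≈ 25.8

From dz/dt = 0: 0.0113y* = 0.32, so y* = 28.3.
From dx/dt = 0: 0.432(1 - x*/1040) = 0.0048·28.3, giving x* = 1040·(1 - 0.315) = 713.
From dy/dt = 0: 0.00145·713 - 0.0859 = 0.0367z*, so z* = 0.948/0.0367 = 25.8.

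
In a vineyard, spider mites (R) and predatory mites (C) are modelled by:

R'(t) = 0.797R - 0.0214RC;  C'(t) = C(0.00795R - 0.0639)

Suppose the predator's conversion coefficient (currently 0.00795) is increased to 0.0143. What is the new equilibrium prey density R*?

R* ≈ 4.47

At the interior fixed point, setting dC/dt = 0 with C > 0 fixes R* = (predator death rate)/(RC coefficient) — independent of the other coefficients.
With the change, R* = 0.0639/0.0143 = 4.47; it falls from 8.04.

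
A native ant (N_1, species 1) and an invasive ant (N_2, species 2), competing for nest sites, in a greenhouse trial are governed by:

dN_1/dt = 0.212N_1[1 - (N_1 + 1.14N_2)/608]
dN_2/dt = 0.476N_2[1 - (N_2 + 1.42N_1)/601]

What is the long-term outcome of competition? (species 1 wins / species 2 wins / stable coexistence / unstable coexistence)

unstable coexistence (outcome depends on initial conditions)

Compare the nullcline intercepts: K1/α12 = 608/1.14 = 533 < K2 = 601; K2/α21 = 601/1.42 = 423 < K1 = 608.
Since both are reversed, neither can invade when rare; the interior point is a saddle.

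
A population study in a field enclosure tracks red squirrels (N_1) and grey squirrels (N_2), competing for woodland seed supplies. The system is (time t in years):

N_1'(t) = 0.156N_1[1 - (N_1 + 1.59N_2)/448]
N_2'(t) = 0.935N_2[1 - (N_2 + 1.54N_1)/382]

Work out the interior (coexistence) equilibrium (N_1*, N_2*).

Setting both brackets to zero gives the nullclines N_1 + 1.59N_2 = 448 and 1.54N_1 + N_2 = 382.
Substituting N_2 = 382 - 1.54N_1 into the first: N_1(1 - 1.59·1.54) = 448 - 1.59·382.
So N_1* = -159/-1.45 = 110, and then N_2* = 382 - 1.54·110 = 213.

N_1* ≈ 110, N_2* ≈ 213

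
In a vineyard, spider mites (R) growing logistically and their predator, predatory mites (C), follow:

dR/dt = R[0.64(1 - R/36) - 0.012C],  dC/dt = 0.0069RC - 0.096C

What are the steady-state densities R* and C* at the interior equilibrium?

From dC/dt = 0 with C > 0: 0.0069R* = 0.096, so R* = 13.9.
Substitute into dR/dt = 0: 0.64(1 - 13.9/36) = 0.012C*.
The bracket is 0.614, giving C* = 0.393/0.012 = 32.7.

R* ≈ 13.9, C* ≈ 32.7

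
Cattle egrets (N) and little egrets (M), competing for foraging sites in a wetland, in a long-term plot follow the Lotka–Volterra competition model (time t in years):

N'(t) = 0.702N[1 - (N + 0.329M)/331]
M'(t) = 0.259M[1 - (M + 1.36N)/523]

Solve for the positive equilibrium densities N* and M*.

Setting both brackets to zero gives the nullclines N + 0.329M = 331 and 1.36N + M = 523.
Substituting M = 523 - 1.36N into the first: N(1 - 0.329·1.36) = 331 - 0.329·523.
So N* = 159/0.553 = 288, and then M* = 523 - 1.36·288 = 132.

N* ≈ 288, M* ≈ 132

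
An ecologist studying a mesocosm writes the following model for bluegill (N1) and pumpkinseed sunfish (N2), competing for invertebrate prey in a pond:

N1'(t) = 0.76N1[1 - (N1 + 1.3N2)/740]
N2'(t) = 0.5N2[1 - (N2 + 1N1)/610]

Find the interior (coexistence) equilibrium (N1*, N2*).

N1* ≈ 177, N2* ≈ 433

Setting both brackets to zero gives the nullclines N1 + 1.3N2 = 740 and 1N1 + N2 = 610.
Substituting N2 = 610 - 1N1 into the first: N1(1 - 1.3·1) = 740 - 1.3·610.
So N1* = -53/-0.3 = 177, and then N2* = 610 - 1·177 = 433.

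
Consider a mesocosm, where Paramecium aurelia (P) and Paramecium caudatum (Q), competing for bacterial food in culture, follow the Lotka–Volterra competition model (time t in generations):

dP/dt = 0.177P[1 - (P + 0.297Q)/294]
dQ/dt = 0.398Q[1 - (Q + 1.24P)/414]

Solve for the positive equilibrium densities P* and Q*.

Setting both brackets to zero gives the nullclines P + 0.297Q = 294 and 1.24P + Q = 414.
Substituting Q = 414 - 1.24P into the first: P(1 - 0.297·1.24) = 294 - 0.297·414.
So P* = 171/0.632 = 271, and then Q* = 414 - 1.24·271 = 78.3.

P* ≈ 271, Q* ≈ 78.3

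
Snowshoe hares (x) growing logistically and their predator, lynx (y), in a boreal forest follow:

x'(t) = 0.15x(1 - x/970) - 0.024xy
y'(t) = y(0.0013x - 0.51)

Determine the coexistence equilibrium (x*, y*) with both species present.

x* ≈ 392, y* ≈ 3.72

From dy/dt = 0 with y > 0: 0.0013x* = 0.51, so x* = 392.
Substitute into dx/dt = 0: 0.15(1 - 392/970) = 0.024y*.
The bracket is 0.596, giving y* = 0.0893/0.024 = 3.72.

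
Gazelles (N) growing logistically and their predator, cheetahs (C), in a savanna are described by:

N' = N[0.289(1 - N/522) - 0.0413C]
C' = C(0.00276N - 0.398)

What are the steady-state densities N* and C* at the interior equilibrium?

N* ≈ 144, C* ≈ 5.06

From dC/dt = 0 with C > 0: 0.00276N* = 0.398, so N* = 144.
Substitute into dN/dt = 0: 0.289(1 - 144/522) = 0.0413C*.
The bracket is 0.724, giving C* = 0.209/0.0413 = 5.06.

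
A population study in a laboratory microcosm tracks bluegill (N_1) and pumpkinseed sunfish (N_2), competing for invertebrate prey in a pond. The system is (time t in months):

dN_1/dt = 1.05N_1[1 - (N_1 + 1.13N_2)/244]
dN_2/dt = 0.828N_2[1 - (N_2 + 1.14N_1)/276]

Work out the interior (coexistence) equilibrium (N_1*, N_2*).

N_1* ≈ 236, N_2* ≈ 7.49

Setting both brackets to zero gives the nullclines N_1 + 1.13N_2 = 244 and 1.14N_1 + N_2 = 276.
Substituting N_2 = 276 - 1.14N_1 into the first: N_1(1 - 1.13·1.14) = 244 - 1.13·276.
So N_1* = -67.9/-0.288 = 236, and then N_2* = 276 - 1.14·236 = 7.49.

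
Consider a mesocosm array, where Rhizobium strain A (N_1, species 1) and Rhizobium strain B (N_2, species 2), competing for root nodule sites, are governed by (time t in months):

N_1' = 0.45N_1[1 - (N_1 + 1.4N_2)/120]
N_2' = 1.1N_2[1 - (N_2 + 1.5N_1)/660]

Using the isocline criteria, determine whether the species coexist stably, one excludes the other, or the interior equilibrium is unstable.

species 2 excludes species 1

Compare the nullcline intercepts: K1/α12 = 120/1.4 = 85.7 < K2 = 660; K2/α21 = 660/1.5 = 440 > K1 = 120.
Since the inequalities point opposite ways, species 2 can invade but species 1 cannot.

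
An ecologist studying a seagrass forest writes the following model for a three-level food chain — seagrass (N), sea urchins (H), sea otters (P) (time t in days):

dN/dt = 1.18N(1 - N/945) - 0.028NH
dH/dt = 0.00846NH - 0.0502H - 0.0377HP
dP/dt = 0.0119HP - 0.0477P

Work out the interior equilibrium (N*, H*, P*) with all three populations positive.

From dP/dt = 0: 0.0119H* = 0.0477, so H* = 4.01.
From dN/dt = 0: 1.18(1 - N*/945) = 0.028·4.01, giving N* = 945·(1 - 0.0951) = 855.
From dH/dt = 0: 0.00846·855 - 0.0502 = 0.0377P*, so P* = 7.18/0.0377 = 191.

N* ≈ 855, H* ≈ 4.01, P* ≈ 191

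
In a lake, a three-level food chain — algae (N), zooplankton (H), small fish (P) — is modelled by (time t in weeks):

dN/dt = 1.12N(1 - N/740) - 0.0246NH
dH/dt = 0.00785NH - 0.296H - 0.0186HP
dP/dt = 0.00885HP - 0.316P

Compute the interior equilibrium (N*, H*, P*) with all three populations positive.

N* ≈ 160, H* ≈ 35.7, P* ≈ 51.5

From dP/dt = 0: 0.00885H* = 0.316, so H* = 35.7.
From dN/dt = 0: 1.12(1 - N*/740) = 0.0246·35.7, giving N* = 740·(1 - 0.784) = 160.
From dH/dt = 0: 0.00785·160 - 0.296 = 0.0186P*, so P* = 0.957/0.0186 = 51.5.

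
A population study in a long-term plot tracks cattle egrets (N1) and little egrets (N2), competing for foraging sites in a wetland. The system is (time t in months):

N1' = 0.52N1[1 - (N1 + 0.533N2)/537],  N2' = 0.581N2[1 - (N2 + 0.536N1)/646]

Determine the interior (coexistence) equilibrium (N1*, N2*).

Setting both brackets to zero gives the nullclines N1 + 0.533N2 = 537 and 0.536N1 + N2 = 646.
Substituting N2 = 646 - 0.536N1 into the first: N1(1 - 0.533·0.536) = 537 - 0.533·646.
So N1* = 193/0.714 = 270, and then N2* = 646 - 0.536·270 = 501.

N1* ≈ 270, N2* ≈ 501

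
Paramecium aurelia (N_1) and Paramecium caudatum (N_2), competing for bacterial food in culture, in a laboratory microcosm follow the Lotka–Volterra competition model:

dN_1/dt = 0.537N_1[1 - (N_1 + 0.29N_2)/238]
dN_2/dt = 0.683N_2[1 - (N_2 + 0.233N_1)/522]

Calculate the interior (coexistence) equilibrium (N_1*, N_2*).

N_1* ≈ 92.9, N_2* ≈ 500

Setting both brackets to zero gives the nullclines N_1 + 0.29N_2 = 238 and 0.233N_1 + N_2 = 522.
Substituting N_2 = 522 - 0.233N_1 into the first: N_1(1 - 0.29·0.233) = 238 - 0.29·522.
So N_1* = 86.6/0.932 = 92.9, and then N_2* = 522 - 0.233·92.9 = 500.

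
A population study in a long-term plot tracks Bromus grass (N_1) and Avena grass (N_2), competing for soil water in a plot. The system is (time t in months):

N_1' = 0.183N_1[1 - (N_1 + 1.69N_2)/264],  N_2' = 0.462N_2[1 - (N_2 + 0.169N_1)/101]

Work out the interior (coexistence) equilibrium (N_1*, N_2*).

Setting both brackets to zero gives the nullclines N_1 + 1.69N_2 = 264 and 0.169N_1 + N_2 = 101.
Substituting N_2 = 101 - 0.169N_1 into the first: N_1(1 - 1.69·0.169) = 264 - 1.69·101.
So N_1* = 93.3/0.714 = 131, and then N_2* = 101 - 0.169·131 = 78.9.

N_1* ≈ 131, N_2* ≈ 78.9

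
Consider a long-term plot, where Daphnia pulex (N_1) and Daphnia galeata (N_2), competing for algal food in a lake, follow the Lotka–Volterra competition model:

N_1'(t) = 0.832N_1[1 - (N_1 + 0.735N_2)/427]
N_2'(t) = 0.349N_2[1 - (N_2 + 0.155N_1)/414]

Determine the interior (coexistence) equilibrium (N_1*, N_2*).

Setting both brackets to zero gives the nullclines N_1 + 0.735N_2 = 427 and 0.155N_1 + N_2 = 414.
Substituting N_2 = 414 - 0.155N_1 into the first: N_1(1 - 0.735·0.155) = 427 - 0.735·414.
So N_1* = 123/0.886 = 138, and then N_2* = 414 - 0.155·138 = 393.

N_1* ≈ 138, N_2* ≈ 393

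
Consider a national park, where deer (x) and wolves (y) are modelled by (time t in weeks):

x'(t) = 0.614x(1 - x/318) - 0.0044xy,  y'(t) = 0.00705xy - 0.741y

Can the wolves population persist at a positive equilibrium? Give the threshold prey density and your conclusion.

The predator equation gives dy/dt > 0 only when x > 0.741/0.00705 = 105.
Without the predator, x → K = 318. Since 318 > 105, the predator can invade and persist.

Threshold x = 105; K > 105, so yes, the predator persists.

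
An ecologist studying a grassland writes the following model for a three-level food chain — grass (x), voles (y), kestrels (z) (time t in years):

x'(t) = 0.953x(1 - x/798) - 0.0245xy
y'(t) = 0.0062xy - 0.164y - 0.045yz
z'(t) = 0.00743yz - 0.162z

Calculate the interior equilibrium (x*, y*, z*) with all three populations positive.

x* ≈ 351, y* ≈ 21.8, z* ≈ 44.7

From dz/dt = 0: 0.00743y* = 0.162, so y* = 21.8.
From dx/dt = 0: 0.953(1 - x*/798) = 0.0245·21.8, giving x* = 798·(1 - 0.561) = 351.
From dy/dt = 0: 0.0062·351 - 0.164 = 0.045z*, so z* = 2.01/0.045 = 44.7.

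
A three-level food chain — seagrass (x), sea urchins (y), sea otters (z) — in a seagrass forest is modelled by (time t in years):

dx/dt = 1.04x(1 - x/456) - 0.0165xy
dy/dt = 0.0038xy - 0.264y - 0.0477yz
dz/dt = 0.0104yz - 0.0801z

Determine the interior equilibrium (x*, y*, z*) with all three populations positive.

x* ≈ 400, y* ≈ 7.7, z* ≈ 26.4

From dz/dt = 0: 0.0104y* = 0.0801, so y* = 7.7.
From dx/dt = 0: 1.04(1 - x*/456) = 0.0165·7.7, giving x* = 456·(1 - 0.122) = 400.
From dy/dt = 0: 0.0038·400 - 0.264 = 0.0477z*, so z* = 1.26/0.0477 = 26.4.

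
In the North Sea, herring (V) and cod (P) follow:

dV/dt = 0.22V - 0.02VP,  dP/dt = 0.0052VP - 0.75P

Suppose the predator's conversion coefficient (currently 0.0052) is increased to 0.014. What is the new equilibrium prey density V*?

V* ≈ 53.6

At the interior fixed point, setting dP/dt = 0 with P > 0 fixes V* = (predator death rate)/(VP coefficient) — independent of the other coefficients.
With the change, V* = 0.75/0.014 = 53.6; it falls from 144.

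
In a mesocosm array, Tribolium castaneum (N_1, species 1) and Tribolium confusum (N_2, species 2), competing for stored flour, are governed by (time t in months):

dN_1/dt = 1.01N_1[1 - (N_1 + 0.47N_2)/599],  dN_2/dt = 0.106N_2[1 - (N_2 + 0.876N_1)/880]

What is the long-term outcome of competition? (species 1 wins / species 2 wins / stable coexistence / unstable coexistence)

stable coexistence

Compare the nullcline intercepts: K1/α12 = 599/0.47 = 1270 > K2 = 880; K2/α21 = 880/0.876 = 1000 > K1 = 599.
Since both inequalities hold, each species can invade when rare, so the interior equilibrium is stable.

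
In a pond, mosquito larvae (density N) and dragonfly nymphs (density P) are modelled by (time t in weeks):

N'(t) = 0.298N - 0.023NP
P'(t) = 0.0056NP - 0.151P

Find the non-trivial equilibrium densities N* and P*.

N* ≈ 27, P* ≈ 13

Set dP/dt = 0 with P > 0: 0.0056N - 0.151 = 0, so N* = 0.151/0.0056 = 27.
Set dN/dt = 0 with N > 0: 0.298 - 0.023P = 0, so P* = 0.298/0.023 = 13.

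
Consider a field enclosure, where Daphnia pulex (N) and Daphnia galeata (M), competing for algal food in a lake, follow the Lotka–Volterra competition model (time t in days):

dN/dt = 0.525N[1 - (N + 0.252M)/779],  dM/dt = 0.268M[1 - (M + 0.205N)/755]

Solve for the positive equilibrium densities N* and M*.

Setting both brackets to zero gives the nullclines N + 0.252M = 779 and 0.205N + M = 755.
Substituting M = 755 - 0.205N into the first: N(1 - 0.252·0.205) = 779 - 0.252·755.
So N* = 589/0.948 = 621, and then M* = 755 - 0.205·621 = 628.

N* ≈ 621, M* ≈ 628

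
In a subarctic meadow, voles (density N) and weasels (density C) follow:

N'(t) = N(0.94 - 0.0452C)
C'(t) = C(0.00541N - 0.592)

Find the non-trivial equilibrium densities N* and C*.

Set dC/dt = 0 with C > 0: 0.00541N - 0.592 = 0, so N* = 0.592/0.00541 = 109.
Set dN/dt = 0 with N > 0: 0.94 - 0.0452C = 0, so C* = 0.94/0.0452 = 20.8.

N* ≈ 109, C* ≈ 20.8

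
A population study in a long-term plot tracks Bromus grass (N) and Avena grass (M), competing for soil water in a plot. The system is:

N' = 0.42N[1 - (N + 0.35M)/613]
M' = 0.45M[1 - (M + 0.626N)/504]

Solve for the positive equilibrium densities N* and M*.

Setting both brackets to zero gives the nullclines N + 0.35M = 613 and 0.626N + M = 504.
Substituting M = 504 - 0.626N into the first: N(1 - 0.35·0.626) = 613 - 0.35·504.
So N* = 437/0.781 = 559, and then M* = 504 - 0.626·559 = 154.

N* ≈ 559, M* ≈ 154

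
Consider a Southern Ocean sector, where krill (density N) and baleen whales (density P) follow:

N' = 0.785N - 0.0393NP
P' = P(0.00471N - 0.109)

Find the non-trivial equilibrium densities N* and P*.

Set dP/dt = 0 with P > 0: 0.00471N - 0.109 = 0, so N* = 0.109/0.00471 = 23.1.
Set dN/dt = 0 with N > 0: 0.785 - 0.0393P = 0, so P* = 0.785/0.0393 = 20.

N* ≈ 23.1, P* ≈ 20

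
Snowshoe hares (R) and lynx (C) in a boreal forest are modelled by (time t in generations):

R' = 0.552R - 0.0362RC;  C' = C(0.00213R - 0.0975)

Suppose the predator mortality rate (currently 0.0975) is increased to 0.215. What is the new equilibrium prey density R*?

At the interior fixed point, setting dC/dt = 0 with C > 0 fixes R* = (predator death rate)/(RC coefficient) — independent of the other coefficients.
With the change, R* = 0.215/0.00213 = 101; it rises from 45.8.

R* ≈ 101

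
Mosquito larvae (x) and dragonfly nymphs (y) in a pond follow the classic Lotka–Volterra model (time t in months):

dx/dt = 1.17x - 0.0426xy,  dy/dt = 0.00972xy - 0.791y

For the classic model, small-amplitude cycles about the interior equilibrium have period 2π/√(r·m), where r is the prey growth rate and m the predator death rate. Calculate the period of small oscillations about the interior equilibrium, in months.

Here r = 1.17 and m = 0.791, so r·m = 0.925.
ω = √0.925 = 0.962 per month, hence T = 2π/ω ≈ 6.53 months.

T ≈ 6.53 months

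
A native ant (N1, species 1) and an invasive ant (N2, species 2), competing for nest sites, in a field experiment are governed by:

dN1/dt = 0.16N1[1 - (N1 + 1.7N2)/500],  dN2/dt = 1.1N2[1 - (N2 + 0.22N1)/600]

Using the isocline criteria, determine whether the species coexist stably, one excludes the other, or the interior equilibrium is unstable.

Compare the nullcline intercepts: K1/α12 = 500/1.7 = 294 < K2 = 600; K2/α21 = 600/0.22 = 2730 > K1 = 500.
Since the inequalities point opposite ways, species 2 can invade but species 1 cannot.

species 2 excludes species 1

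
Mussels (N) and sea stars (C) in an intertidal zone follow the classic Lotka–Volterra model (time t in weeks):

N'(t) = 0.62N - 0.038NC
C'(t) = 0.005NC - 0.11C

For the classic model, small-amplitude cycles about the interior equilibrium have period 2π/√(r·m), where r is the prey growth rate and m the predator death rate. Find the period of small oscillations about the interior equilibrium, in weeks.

Here r = 0.62 and m = 0.11, so r·m = 0.0682.
ω = √0.0682 = 0.261 per week, hence T = 2π/ω ≈ 24.1 weeks.

T ≈ 24.1 weeks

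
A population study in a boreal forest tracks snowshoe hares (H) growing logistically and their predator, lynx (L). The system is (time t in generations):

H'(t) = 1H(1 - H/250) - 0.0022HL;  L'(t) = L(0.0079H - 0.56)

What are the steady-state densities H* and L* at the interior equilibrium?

From dL/dt = 0 with L > 0: 0.0079H* = 0.56, so H* = 70.9.
Substitute into dH/dt = 0: 1(1 - 70.9/250) = 0.0022L*.
The bracket is 0.716, giving L* = 0.716/0.0022 = 326.

H* ≈ 70.9, L* ≈ 326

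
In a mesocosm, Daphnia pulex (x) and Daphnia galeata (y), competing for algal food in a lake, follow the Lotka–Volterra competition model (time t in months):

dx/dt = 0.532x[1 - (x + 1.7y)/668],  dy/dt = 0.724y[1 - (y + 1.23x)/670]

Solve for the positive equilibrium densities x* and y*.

x* ≈ 432, y* ≈ 139

Setting both brackets to zero gives the nullclines x + 1.7y = 668 and 1.23x + y = 670.
Substituting y = 670 - 1.23x into the first: x(1 - 1.7·1.23) = 668 - 1.7·670.
So x* = -471/-1.09 = 432, and then y* = 670 - 1.23·432 = 139.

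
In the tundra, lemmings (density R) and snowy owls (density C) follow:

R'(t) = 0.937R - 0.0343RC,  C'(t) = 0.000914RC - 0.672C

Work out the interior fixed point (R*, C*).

Set dC/dt = 0 with C > 0: 0.000914R - 0.672 = 0, so R* = 0.672/0.000914 = 735.
Set dR/dt = 0 with R > 0: 0.937 - 0.0343C = 0, so C* = 0.937/0.0343 = 27.3.

R* ≈ 735, C* ≈ 27.3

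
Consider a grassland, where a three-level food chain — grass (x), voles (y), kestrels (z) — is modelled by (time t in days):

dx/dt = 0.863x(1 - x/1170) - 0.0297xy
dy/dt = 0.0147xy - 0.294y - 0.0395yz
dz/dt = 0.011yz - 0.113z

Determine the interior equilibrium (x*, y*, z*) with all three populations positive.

From dz/dt = 0: 0.011y* = 0.113, so y* = 10.3.
From dx/dt = 0: 0.863(1 - x*/1170) = 0.0297·10.3, giving x* = 1170·(1 - 0.354) = 756.
From dy/dt = 0: 0.0147·756 - 0.294 = 0.0395z*, so z* = 10.8/0.0395 = 274.

x* ≈ 756, y* ≈ 10.3, z* ≈ 274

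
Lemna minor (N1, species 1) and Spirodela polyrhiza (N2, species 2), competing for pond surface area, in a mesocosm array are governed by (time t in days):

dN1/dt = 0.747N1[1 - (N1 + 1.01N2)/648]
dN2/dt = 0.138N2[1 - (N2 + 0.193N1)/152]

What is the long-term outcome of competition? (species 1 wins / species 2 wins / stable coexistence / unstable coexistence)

Compare the nullcline intercepts: K1/α12 = 648/1.01 = 642 > K2 = 152; K2/α21 = 152/0.193 = 788 > K1 = 648.
Since both inequalities hold, each species can invade when rare, so the interior equilibrium is stable.

stable coexistence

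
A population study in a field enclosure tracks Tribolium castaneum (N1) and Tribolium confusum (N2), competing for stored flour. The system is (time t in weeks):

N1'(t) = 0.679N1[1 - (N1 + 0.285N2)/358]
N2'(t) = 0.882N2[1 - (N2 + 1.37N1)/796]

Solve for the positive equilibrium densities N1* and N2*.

N1* ≈ 215, N2* ≈ 501

Setting both brackets to zero gives the nullclines N1 + 0.285N2 = 358 and 1.37N1 + N2 = 796.
Substituting N2 = 796 - 1.37N1 into the first: N1(1 - 0.285·1.37) = 358 - 0.285·796.
So N1* = 131/0.61 = 215, and then N2* = 796 - 1.37·215 = 501.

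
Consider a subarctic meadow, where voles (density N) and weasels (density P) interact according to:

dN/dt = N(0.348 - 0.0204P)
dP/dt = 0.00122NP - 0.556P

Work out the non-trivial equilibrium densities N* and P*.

Set dP/dt = 0 with P > 0: 0.00122N - 0.556 = 0, so N* = 0.556/0.00122 = 456.
Set dN/dt = 0 with N > 0: 0.348 - 0.0204P = 0, so P* = 0.348/0.0204 = 17.1.

N* ≈ 456, P* ≈ 17.1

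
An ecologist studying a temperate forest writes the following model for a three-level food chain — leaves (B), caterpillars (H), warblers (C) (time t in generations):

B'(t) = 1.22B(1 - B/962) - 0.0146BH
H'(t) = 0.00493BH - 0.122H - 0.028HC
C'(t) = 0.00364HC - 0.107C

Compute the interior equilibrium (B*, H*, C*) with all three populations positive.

B* ≈ 624, H* ≈ 29.4, C* ≈ 105

From dC/dt = 0: 0.00364H* = 0.107, so H* = 29.4.
From dB/dt = 0: 1.22(1 - B*/962) = 0.0146·29.4, giving B* = 962·(1 - 0.352) = 624.
From dH/dt = 0: 0.00493·624 - 0.122 = 0.028C*, so C* = 2.95/0.028 = 105.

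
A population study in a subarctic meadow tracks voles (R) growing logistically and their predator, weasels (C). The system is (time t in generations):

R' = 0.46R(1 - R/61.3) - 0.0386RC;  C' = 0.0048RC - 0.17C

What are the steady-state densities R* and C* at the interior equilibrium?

R* ≈ 35.4, C* ≈ 5.03

From dC/dt = 0 with C > 0: 0.0048R* = 0.17, so R* = 35.4.
Substitute into dR/dt = 0: 0.46(1 - 35.4/61.3) = 0.0386C*.
The bracket is 0.422, giving C* = 0.194/0.0386 = 5.03.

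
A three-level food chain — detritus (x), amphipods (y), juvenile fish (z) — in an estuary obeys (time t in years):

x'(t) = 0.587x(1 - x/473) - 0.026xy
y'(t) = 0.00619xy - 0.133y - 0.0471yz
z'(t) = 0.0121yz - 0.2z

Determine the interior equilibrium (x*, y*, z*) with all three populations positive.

From dz/dt = 0: 0.0121y* = 0.2, so y* = 16.5.
From dx/dt = 0: 0.587(1 - x*/473) = 0.026·16.5, giving x* = 473·(1 - 0.732) = 127.
From dy/dt = 0: 0.00619·127 - 0.133 = 0.0471z*, so z* = 0.651/0.0471 = 13.8.

x* ≈ 127, y* ≈ 16.5, z* ≈ 13.8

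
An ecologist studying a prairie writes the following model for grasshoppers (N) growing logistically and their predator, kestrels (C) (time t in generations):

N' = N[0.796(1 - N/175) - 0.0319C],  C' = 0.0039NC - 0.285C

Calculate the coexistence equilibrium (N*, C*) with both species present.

From dC/dt = 0 with C > 0: 0.0039N* = 0.285, so N* = 73.1.
Substitute into dN/dt = 0: 0.796(1 - 73.1/175) = 0.0319C*.
The bracket is 0.582, giving C* = 0.464/0.0319 = 14.5.

N* ≈ 73.1, C* ≈ 14.5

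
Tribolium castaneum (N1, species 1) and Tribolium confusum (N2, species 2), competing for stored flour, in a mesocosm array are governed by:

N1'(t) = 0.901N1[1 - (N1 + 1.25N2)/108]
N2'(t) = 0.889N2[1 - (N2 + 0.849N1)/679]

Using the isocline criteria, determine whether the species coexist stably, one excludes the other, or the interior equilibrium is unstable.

Compare the nullcline intercepts: K1/α12 = 108/1.25 = 86.4 < K2 = 679; K2/α21 = 679/0.849 = 800 > K1 = 108.
Since the inequalities point opposite ways, species 2 can invade but species 1 cannot.

species 2 excludes species 1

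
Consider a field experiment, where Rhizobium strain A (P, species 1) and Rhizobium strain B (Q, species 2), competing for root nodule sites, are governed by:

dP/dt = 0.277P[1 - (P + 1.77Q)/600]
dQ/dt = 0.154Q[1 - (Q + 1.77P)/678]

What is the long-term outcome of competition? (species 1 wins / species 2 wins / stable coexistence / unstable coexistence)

unstable coexistence (outcome depends on initial conditions)

Compare the nullcline intercepts: K1/α12 = 600/1.77 = 339 < K2 = 678; K2/α21 = 678/1.77 = 383 < K1 = 600.
Since both are reversed, neither can invade when rare; the interior point is a saddle.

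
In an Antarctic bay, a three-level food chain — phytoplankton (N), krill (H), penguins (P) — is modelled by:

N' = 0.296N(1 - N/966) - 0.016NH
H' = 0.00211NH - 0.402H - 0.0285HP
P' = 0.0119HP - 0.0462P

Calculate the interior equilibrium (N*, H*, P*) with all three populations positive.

N* ≈ 763, H* ≈ 3.88, P* ≈ 42.4

From dP/dt = 0: 0.0119H* = 0.0462, so H* = 3.88.
From dN/dt = 0: 0.296(1 - N*/966) = 0.016·3.88, giving N* = 966·(1 - 0.21) = 763.
From dH/dt = 0: 0.00211·763 - 0.402 = 0.0285P*, so P* = 1.21/0.0285 = 42.4.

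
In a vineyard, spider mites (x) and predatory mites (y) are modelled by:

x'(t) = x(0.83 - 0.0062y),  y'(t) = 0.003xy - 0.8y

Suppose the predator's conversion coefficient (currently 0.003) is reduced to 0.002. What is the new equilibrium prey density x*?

At the interior fixed point, setting dy/dt = 0 with y > 0 fixes x* = (predator death rate)/(xy coefficient) — independent of the other coefficients.
With the change, x* = 0.8/0.002 = 400; it rises from 267.

x* ≈ 400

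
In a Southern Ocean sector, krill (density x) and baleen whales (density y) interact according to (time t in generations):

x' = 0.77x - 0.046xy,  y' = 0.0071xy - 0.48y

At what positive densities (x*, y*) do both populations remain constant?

x* ≈ 67.6, y* ≈ 16.7

Set dy/dt = 0 with y > 0: 0.0071x - 0.48 = 0, so x* = 0.48/0.0071 = 67.6.
Set dx/dt = 0 with x > 0: 0.77 - 0.046y = 0, so y* = 0.77/0.046 = 16.7.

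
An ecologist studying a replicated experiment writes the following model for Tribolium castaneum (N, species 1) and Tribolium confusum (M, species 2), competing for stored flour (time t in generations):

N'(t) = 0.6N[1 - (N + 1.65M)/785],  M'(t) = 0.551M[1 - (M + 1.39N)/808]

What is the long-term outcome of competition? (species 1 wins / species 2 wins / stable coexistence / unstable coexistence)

Compare the nullcline intercepts: K1/α12 = 785/1.65 = 476 < K2 = 808; K2/α21 = 808/1.39 = 581 < K1 = 785.
Since both are reversed, neither can invade when rare; the interior point is a saddle.

unstable coexistence (outcome depends on initial conditions)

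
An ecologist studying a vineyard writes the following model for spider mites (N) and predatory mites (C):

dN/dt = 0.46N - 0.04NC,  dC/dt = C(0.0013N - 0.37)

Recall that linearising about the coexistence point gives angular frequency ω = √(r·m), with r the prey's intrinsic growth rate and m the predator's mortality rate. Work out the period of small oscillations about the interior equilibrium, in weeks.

Here r = 0.46 and m = 0.37, so r·m = 0.17.
ω = √0.17 = 0.413 per week, hence T = 2π/ω ≈ 15.2 weeks.

T ≈ 15.2 weeks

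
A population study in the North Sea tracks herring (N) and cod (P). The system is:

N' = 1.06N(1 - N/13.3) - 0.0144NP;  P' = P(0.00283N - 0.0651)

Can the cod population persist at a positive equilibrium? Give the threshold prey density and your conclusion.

The predator equation gives dP/dt > 0 only when N > 0.0651/0.00283 = 23.
Without the predator, N → K = 13.3. Since 13.3 < 23, the predator cannot invade.

Threshold N = 23; K < 23, so no, the predator goes extinct.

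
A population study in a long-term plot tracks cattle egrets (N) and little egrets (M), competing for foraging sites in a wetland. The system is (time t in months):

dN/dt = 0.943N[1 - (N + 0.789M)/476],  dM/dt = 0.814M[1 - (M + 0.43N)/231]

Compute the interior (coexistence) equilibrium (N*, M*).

Setting both brackets to zero gives the nullclines N + 0.789M = 476 and 0.43N + M = 231.
Substituting M = 231 - 0.43N into the first: N(1 - 0.789·0.43) = 476 - 0.789·231.
So N* = 294/0.661 = 445, and then M* = 231 - 0.43·445 = 39.8.

N* ≈ 445, M* ≈ 39.8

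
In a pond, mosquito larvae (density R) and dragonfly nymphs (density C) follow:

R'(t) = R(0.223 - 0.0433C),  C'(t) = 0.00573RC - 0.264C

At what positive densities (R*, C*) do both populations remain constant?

Set dC/dt = 0 with C > 0: 0.00573R - 0.264 = 0, so R* = 0.264/0.00573 = 46.1.
Set dR/dt = 0 with R > 0: 0.223 - 0.0433C = 0, so C* = 0.223/0.0433 = 5.15.

R* ≈ 46.1, C* ≈ 5.15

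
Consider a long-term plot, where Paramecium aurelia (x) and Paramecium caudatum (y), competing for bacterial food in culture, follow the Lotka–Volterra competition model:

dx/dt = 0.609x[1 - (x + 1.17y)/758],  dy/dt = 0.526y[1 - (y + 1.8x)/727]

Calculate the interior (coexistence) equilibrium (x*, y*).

Setting both brackets to zero gives the nullclines x + 1.17y = 758 and 1.8x + y = 727.
Substituting y = 727 - 1.8x into the first: x(1 - 1.17·1.8) = 758 - 1.17·727.
So x* = -92.6/-1.11 = 83.7, and then y* = 727 - 1.8·83.7 = 576.

x* ≈ 83.7, y* ≈ 576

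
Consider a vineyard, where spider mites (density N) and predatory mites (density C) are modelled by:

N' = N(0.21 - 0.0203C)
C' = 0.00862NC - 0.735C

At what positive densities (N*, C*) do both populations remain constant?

N* ≈ 85.3, C* ≈ 10.3

Set dC/dt = 0 with C > 0: 0.00862N - 0.735 = 0, so N* = 0.735/0.00862 = 85.3.
Set dN/dt = 0 with N > 0: 0.21 - 0.0203C = 0, so C* = 0.21/0.0203 = 10.3.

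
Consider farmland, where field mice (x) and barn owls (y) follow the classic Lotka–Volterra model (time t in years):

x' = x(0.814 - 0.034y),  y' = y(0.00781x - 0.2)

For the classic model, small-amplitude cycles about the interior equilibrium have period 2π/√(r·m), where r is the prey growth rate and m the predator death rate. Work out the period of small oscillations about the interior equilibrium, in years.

T ≈ 15.6 years

Here r = 0.814 and m = 0.2, so r·m = 0.163.
ω = √0.163 = 0.403 per year, hence T = 2π/ω ≈ 15.6 years.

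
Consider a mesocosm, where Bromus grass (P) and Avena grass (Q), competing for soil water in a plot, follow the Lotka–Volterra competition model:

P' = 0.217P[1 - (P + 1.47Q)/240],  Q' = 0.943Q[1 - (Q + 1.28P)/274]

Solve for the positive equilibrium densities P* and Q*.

Setting both brackets to zero gives the nullclines P + 1.47Q = 240 and 1.28P + Q = 274.
Substituting Q = 274 - 1.28P into the first: P(1 - 1.47·1.28) = 240 - 1.47·274.
So P* = -163/-0.882 = 185, and then Q* = 274 - 1.28·185 = 37.7.

P* ≈ 185, Q* ≈ 37.7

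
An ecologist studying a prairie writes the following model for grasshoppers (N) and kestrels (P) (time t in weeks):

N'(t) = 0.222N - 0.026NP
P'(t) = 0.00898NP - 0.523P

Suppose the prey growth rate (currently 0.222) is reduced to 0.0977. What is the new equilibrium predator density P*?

P* ≈ 3.76

At the interior fixed point, setting dN/dt = 0 with N > 0 fixes P* = (prey growth rate)/(NP coefficient) — independent of the other coefficients.
With the change, P* = 0.0977/0.026 = 3.76; it falls from 8.54.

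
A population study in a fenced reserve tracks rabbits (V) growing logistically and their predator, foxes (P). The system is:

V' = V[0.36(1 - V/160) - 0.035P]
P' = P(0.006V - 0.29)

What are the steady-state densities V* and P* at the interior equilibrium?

From dP/dt = 0 with P > 0: 0.006V* = 0.29, so V* = 48.3.
Substitute into dV/dt = 0: 0.36(1 - 48.3/160) = 0.035P*.
The bracket is 0.698, giving P* = 0.251/0.035 = 7.18.

V* ≈ 48.3, P* ≈ 7.18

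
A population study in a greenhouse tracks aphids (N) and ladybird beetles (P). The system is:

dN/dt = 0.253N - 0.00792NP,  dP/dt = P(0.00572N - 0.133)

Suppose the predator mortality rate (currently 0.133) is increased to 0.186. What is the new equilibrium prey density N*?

At the interior fixed point, setting dP/dt = 0 with P > 0 fixes N* = (predator death rate)/(NP coefficient) — independent of the other coefficients.
With the change, N* = 0.186/0.00572 = 32.5; it rises from 23.3.

N* ≈ 32.5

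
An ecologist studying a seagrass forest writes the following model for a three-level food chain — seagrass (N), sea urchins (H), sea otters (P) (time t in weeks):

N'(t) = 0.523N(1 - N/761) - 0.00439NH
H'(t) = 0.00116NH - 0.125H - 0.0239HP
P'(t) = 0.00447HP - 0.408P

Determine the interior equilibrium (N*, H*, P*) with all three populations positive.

From dP/dt = 0: 0.00447H* = 0.408, so H* = 91.3.
From dN/dt = 0: 0.523(1 - N*/761) = 0.00439·91.3, giving N* = 761·(1 - 0.766) = 178.
From dH/dt = 0: 0.00116·178 - 0.125 = 0.0239P*, so P* = 0.0814/0.0239 = 3.41.

N* ≈ 178, H* ≈ 91.3, P* ≈ 3.41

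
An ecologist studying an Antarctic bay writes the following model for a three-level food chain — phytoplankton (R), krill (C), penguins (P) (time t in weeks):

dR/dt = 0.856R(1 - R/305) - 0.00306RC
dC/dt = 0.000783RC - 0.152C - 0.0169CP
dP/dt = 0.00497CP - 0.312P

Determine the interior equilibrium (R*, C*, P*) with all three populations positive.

From dP/dt = 0: 0.00497C* = 0.312, so C* = 62.8.
From dR/dt = 0: 0.856(1 - R*/305) = 0.00306·62.8, giving R* = 305·(1 - 0.224) = 237.
From dC/dt = 0: 0.000783·237 - 0.152 = 0.0169P*, so P* = 0.0332/0.0169 = 1.97.

R* ≈ 237, C* ≈ 62.8, P* ≈ 1.97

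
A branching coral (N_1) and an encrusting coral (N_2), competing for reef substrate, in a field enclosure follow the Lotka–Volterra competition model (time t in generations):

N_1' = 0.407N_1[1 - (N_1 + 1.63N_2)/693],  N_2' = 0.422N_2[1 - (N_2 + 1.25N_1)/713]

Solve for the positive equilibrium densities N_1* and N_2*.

Setting both brackets to zero gives the nullclines N_1 + 1.63N_2 = 693 and 1.25N_1 + N_2 = 713.
Substituting N_2 = 713 - 1.25N_1 into the first: N_1(1 - 1.63·1.25) = 693 - 1.63·713.
So N_1* = -469/-1.04 = 452, and then N_2* = 713 - 1.25·452 = 148.

N_1* ≈ 452, N_2* ≈ 148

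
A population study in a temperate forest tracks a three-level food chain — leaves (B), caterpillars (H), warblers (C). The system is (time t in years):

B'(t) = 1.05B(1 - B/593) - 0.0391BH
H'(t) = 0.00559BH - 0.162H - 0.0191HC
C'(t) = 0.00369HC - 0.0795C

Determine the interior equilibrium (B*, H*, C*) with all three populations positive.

B* ≈ 117, H* ≈ 21.5, C* ≈ 25.8

From dC/dt = 0: 0.00369H* = 0.0795, so H* = 21.5.
From dB/dt = 0: 1.05(1 - B*/593) = 0.0391·21.5, giving B* = 593·(1 - 0.802) = 117.
From dH/dt = 0: 0.00559·117 - 0.162 = 0.0191C*, so C* = 0.493/0.0191 = 25.8.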